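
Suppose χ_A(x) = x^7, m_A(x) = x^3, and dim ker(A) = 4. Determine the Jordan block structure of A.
λ = 0: algebraic multiplicity 7 (exponent in χ_A), largest block size 3 (exponent in m_A), 4 blocks (geometric multiplicity). These force block sizes [3, 2, 1, 1].

Jordan blocks: (0, 3), (0, 2), (0, 1), (0, 1)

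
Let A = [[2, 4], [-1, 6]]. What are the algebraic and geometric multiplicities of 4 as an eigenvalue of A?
algebraic multiplicity 2, geometric multiplicity 1

The characteristic polynomial is (x - 4)^2, so the factor x - 4 appears with exponent 2: the algebraic multiplicity is 2.

rank(A - 4I) = 1, so the eigenspace has dimension 2 - 1 = 1: the geometric multiplicity is 1.

Since 1 < 2, A is not diagonalizable.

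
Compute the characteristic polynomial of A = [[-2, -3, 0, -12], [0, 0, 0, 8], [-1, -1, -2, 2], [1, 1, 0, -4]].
xI - A = [[x + 2, 3, 0, 12], [0, x, 0, -8], [1, 1, x + 2, -2], [-1, -1, 0, x + 4]].

Expanding det(xI - A) along the first row:
det(xI - A) = + (x + 2)·det([[x, 0, -8], [1, x + 2, -2], [-1, 0, x + 4]]) - (3)·det([[0, 0, -8], [1, x + 2, -2], [-1, 0, x + 4]]) + (0)·det([[0, x, -8], [1, 1, -2], [-1, -1, x + 4]]) - (12)·det([[0, x, 0], [1, 1, x + 2], [-1, -1, 0]]).

Evaluating gives χ_A(x) = x^4 + 8x^3 + 24x^2 + 32x + 16 = (x + 2)^4.

χ_A(x) = (x + 2)^4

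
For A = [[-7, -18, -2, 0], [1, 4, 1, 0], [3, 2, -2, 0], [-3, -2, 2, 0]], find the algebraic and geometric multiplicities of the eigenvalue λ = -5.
The characteristic polynomial is x^3(x + 5), so the factor x + 5 appears with exponent 1: the algebraic multiplicity is 1.

rank(A + 5I) = 3, so the eigenspace has dimension 4 - 3 = 1: the geometric multiplicity is 1.

algebraic multiplicity 1, geometric multiplicity 1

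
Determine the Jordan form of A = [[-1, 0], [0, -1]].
The characteristic polynomial is det(xI - A) = (x + 1)^2, so the eigenvalues are -1 (algebraic multiplicity 2).

For λ = -1: rank(A + I) = 0. The eigenspace has dimension 2 - 0 = 2, so there are 2 Jordan blocks; the rank sequence gives block sizes [1, 1].

Assembling the blocks gives the Jordan form J above.

J = [[-1, 0], [0, -1]]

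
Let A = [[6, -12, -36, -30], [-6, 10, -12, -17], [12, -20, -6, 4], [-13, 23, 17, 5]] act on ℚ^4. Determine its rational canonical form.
The invariant factors of A (the non-unit diagonal entries of the Smith normal form of xI - A over ℚ[x]) are x - 6, (x - 6)(x^2 - 3x - 5), each dividing the next. The characteristic polynomial is their product, (x - 6)^2(x^2 - 3x - 5).

The rational canonical form is the block-diagonal matrix of companion matrices C(f_i):
R = [[6, 0, 0, 0], [0, 0, 0, -30], [0, 1, 0, -13], [0, 0, 1, 9]].

Note the characteristic polynomial does not split into linear factors over ℚ, so A has no Jordan form over ℚ; the rational canonical form exists over any field.

R = [[6, 0, 0, 0], [0, 0, 0, -30], [0, 1, 0, -13], [0, 0, 1, 9]]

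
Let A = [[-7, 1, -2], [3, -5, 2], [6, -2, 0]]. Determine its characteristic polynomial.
xI - A = [[x + 7, -1, 2], [-3, x + 5, -2], [-6, 2, x]].

Expanding det(xI - A) along the first row:
det(xI - A) = + (x + 7)·det([[x + 5, -2], [2, x]]) - (-1)·det([[-3, -2], [-6, x]]) + (2)·det([[-3, x + 5], [-6, 2]]).

Evaluating gives χ_A(x) = x^3 + 12x^2 + 48x + 64 = (x + 4)^3.

χ_A(x) = (x + 4)^3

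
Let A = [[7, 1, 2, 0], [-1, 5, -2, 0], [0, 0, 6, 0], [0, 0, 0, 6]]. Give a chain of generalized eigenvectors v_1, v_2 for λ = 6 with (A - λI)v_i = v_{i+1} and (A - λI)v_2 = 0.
v_1 = [[-1, 4, -1, 0]]^T, v_2 = [[1, -1, 0, 0]]^T

We seek v_1 ∈ ker((A - 6I)^2) \ ker(A - 6I), then set v_{i+1} = (A - 6I) v_i.

One such chain is v_1 = [[-1, 4, -1, 0]]^T, v_2 = [[1, -1, 0, 0]]^T. Check: (A - 6I) v_2 = [[0, 0, 0, 0]]^T = 0.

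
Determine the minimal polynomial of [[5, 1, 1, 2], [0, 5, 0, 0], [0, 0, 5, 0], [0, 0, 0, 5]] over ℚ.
The characteristic polynomial factors as (x - 5)^4. The minimal polynomial is ∏(x - λ)^{k_λ} where k_λ is the size of the largest Jordan block at λ.

For λ = 5: rank(A - 5I) = 1, and the largest Jordan block has size 2 (the smallest k with rank((A - 5I)^k) = rank((A - 5I)^(k+1))).

So m_A(x) = (x - 5)^2.

m_A(x) = (x - 5)^2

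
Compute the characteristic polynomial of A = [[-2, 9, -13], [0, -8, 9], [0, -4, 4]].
χ_A(x) = (x + 2)^3

xI - A = [[x + 2, -9, 13], [0, x + 8, -9], [0, 4, x - 4]].

Expanding det(xI - A) along the first row:
det(xI - A) = + (x + 2)·det([[x + 8, -9], [4, x - 4]]) - (-9)·det([[0, -9], [0, x - 4]]) + (13)·det([[0, x + 8], [0, 4]]).

Evaluating gives χ_A(x) = x^3 + 6x^2 + 12x + 8 = (x + 2)^3.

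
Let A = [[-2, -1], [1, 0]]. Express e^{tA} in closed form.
A has Jordan form J = [[-1, 1], [0, -1]] with A = PJP^{-1}, so e^{tA} = P e^{tJ} P^{-1}.

For a Jordan block J_k(λ), e^{tJ_k(λ)} = e^{λt} · (I + tN + t^2 N^2/2! + ... + t^{k-1} N^{k-1}/(k-1)!) where N is the nilpotent superdiagonal part.

Assembling the blocks and conjugating back gives the entries of e^{tA} as shown above.

e^{tA} = [[(1 - t)*e^{-t}, -t*e^{-t}], [t*e^{-t}, (t + 1)*e^{-t}]]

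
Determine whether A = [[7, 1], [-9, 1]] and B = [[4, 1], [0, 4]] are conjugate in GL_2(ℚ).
Two matrices over a field are similar if and only if they have the same invariant factors.

Both A and B have characteristic polynomial (x - 4)^2 and minimal polynomial (x - 4)^2. Computing further, both have invariant factors (x - 4)^2. Hence A and B are similar.

Yes.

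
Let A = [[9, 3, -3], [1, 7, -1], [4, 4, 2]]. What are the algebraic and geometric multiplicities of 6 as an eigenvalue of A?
algebraic multiplicity 3, geometric multiplicity 2

The characteristic polynomial is (x - 6)^3, so the factor x - 6 appears with exponent 3: the algebraic multiplicity is 3.

rank(A - 6I) = 1, so the eigenspace has dimension 3 - 1 = 2: the geometric multiplicity is 2.

Since 2 < 3, A is not diagonalizable.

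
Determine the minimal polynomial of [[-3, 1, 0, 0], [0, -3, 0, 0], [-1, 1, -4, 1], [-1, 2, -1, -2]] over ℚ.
The characteristic polynomial factors as (x + 3)^4. The minimal polynomial is ∏(x - λ)^{k_λ} where k_λ is the size of the largest Jordan block at λ.

For λ = -3: rank(A + 3I) = 2, and the largest Jordan block has size 2 (the smallest k with rank((A + 3I)^k) = rank((A + 3I)^(k+1))).

So m_A(x) = (x + 3)^2.

m_A(x) = (x + 3)^2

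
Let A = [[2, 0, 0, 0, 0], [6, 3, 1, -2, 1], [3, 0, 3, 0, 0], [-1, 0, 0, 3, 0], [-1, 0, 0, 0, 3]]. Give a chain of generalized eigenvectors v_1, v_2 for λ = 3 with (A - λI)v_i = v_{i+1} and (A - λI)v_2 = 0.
We seek v_1 ∈ ker((A - 3I)^2) \ ker(A - 3I), then set v_{i+1} = (A - 3I) v_i.

One such chain is v_1 = [[0, 0, 1, 0, 0]]^T, v_2 = [[0, 1, 0, 0, 0]]^T. Check: (A - 3I) v_2 = [[0, 0, 0, 0, 0]]^T = 0.

v_1 = [[0, 0, 1, 0, 0]]^T, v_2 = [[0, 1, 0, 0, 0]]^T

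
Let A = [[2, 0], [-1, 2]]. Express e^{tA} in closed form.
e^{tA} = [[e^{2*t}, 0], [-t*e^{2*t}, e^{2*t}]]

A has Jordan form J = [[2, 1], [0, 2]] with A = PJP^{-1}, so e^{tA} = P e^{tJ} P^{-1}.

For a Jordan block J_k(λ), e^{tJ_k(λ)} = e^{λt} · (I + tN + t^2 N^2/2! + ... + t^{k-1} N^{k-1}/(k-1)!) where N is the nilpotent superdiagonal part.

Assembling the blocks and conjugating back gives the entries of e^{tA} as shown above.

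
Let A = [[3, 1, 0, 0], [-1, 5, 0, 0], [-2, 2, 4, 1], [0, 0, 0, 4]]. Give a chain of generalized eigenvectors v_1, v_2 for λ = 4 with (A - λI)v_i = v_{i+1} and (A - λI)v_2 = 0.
We seek v_1 ∈ ker((A - 4I)^2) \ ker(A - 4I), then set v_{i+1} = (A - 4I) v_i.

One such chain is v_1 = [[0, 1, 1, 0]]^T, v_2 = [[1, 1, 2, 0]]^T. Check: (A - 4I) v_2 = [[0, 0, 0, 0]]^T = 0.

v_1 = [[0, 1, 1, 0]]^T, v_2 = [[1, 1, 2, 0]]^T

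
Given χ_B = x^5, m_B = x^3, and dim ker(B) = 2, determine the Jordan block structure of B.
λ = 0: algebraic multiplicity 5 (exponent in χ_B), largest block size 3 (exponent in m_B), 2 blocks (geometric multiplicity). These force block sizes [3, 2].

Jordan blocks: (0, 3), (0, 2)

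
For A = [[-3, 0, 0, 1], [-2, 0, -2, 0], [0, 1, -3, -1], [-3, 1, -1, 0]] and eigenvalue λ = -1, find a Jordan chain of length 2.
v_1 = [[-1, 2, 2, -1]]^T, v_2 = [[1, 0, -1, 2]]^T

We seek v_1 ∈ ker((A + I)^2) \ ker(A + I), then set v_{i+1} = (A + I) v_i.

One such chain is v_1 = [[-1, 2, 2, -1]]^T, v_2 = [[1, 0, -1, 2]]^T. Check: (A + I) v_2 = [[0, 0, 0, 0]]^T = 0.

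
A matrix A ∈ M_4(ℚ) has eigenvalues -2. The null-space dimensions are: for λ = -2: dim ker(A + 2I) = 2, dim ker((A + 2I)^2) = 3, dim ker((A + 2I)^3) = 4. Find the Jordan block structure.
Jordan blocks: (-2, 3), (-2, 1)

λ = -2: successive nullity increments [2, 1, 1] count blocks of size ≥ k; block sizes are [3, 1].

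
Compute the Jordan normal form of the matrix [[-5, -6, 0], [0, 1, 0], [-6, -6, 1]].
The characteristic polynomial is det(xI - A) = (x - 1)^2(x + 5), so the eigenvalues are -5 (algebraic multiplicity 1), 1 (algebraic multiplicity 2).

For λ = -5: algebraic multiplicity 1 gives one 1×1 block.

For λ = 1: rank(A - I) = 1. The eigenspace has dimension 3 - 1 = 2, so there are 2 Jordan blocks; the rank sequence gives block sizes [1, 1].

Assembling the blocks gives the Jordan form J above.

J = [[-5, 0, 0], [0, 1, 0], [0, 0, 1]]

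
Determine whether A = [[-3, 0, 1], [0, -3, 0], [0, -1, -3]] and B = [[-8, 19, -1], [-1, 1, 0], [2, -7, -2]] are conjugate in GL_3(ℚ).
Yes.

Two matrices over a field are similar if and only if they have the same invariant factors.

Both A and B have characteristic polynomial (x + 3)^3 and minimal polynomial (x + 3)^3. Computing further, both have invariant factors (x + 3)^3. Hence A and B are similar.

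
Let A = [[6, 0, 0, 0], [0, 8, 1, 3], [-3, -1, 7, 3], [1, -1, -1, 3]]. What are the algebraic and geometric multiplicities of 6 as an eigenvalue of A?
algebraic multiplicity 4, geometric multiplicity 2

The characteristic polynomial is (x - 6)^4, so the factor x - 6 appears with exponent 4: the algebraic multiplicity is 4.

rank(A - 6I) = 2, so the eigenspace has dimension 4 - 2 = 2: the geometric multiplicity is 2.

Since 2 < 4, A is not diagonalizable.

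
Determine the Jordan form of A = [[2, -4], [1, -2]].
J = [[0, 1], [0, 0]]

The characteristic polynomial is det(xI - A) = x^2, so the eigenvalues are 0 (algebraic multiplicity 2).

For λ = 0: rank(A) = 1, rank(A^2) = 0. The eigenspace has dimension 2 - 1 = 1, so there is 1 Jordan block; the rank sequence gives block sizes [2].

Assembling the blocks gives the Jordan form J above.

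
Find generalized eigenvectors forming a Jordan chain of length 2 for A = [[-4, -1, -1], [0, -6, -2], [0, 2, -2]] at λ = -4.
v_1 = [[1, 2, -1]]^T, v_2 = [[-1, -2, 2]]^T

We seek v_1 ∈ ker((A + 4I)^2) \ ker(A + 4I), then set v_{i+1} = (A + 4I) v_i.

One such chain is v_1 = [[1, 2, -1]]^T, v_2 = [[-1, -2, 2]]^T. Check: (A + 4I) v_2 = [[0, 0, 0]]^T = 0.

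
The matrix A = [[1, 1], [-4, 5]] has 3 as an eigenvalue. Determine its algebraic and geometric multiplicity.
algebraic multiplicity 2, geometric multiplicity 1

The characteristic polynomial is (x - 3)^2, so the factor x - 3 appears with exponent 2: the algebraic multiplicity is 2.

rank(A - 3I) = 1, so the eigenspace has dimension 2 - 1 = 1: the geometric multiplicity is 1.

Since 1 < 2, A is not diagonalizable.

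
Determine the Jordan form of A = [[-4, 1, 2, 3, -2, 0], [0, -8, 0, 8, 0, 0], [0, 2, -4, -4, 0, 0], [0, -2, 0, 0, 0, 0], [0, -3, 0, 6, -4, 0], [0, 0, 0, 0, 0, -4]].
J = [[-4, 1, 0, 0, 0, 0], [0, -4, 0, 0, 0, 0], [0, 0, -4, 1, 0, 0], [0, 0, 0, -4, 0, 0], [0, 0, 0, 0, -4, 0], [0, 0, 0, 0, 0, -4]]

The characteristic polynomial is det(xI - A) = (x + 4)^6, so the eigenvalues are -4 (algebraic multiplicity 6).

For λ = -4: rank(A + 4I) = 2, rank((A + 4I)^2) = 0. The eigenspace has dimension 6 - 2 = 4, so there are 4 Jordan blocks; the rank sequence gives block sizes [2, 2, 1, 1].

Assembling the blocks gives the Jordan form J above.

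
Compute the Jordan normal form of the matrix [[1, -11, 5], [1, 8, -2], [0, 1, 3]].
J = [[4, 1, 0], [0, 4, 1], [0, 0, 4]]

The characteristic polynomial is det(xI - A) = (x - 4)^3, so the eigenvalues are 4 (algebraic multiplicity 3).

For λ = 4: rank(A - 4I) = 2, rank((A - 4I)^2) = 1, rank((A - 4I)^3) = 0. The eigenspace has dimension 3 - 2 = 1, so there is 1 Jordan block; the rank sequence gives block sizes [3].

Assembling the blocks gives the Jordan form J above.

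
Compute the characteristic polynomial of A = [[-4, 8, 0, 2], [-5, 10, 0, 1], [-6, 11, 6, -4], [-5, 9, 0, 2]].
xI - A = [[x + 4, -8, 0, -2], [5, x - 10, 0, -1], [6, -11, x - 6, 4], [5, -9, 0, x - 2]].

Expanding det(xI - A) along the first row:
det(xI - A) = + (x + 4)·det([[x - 10, 0, -1], [-11, x - 6, 4], [-9, 0, x - 2]]) - (-8)·det([[5, 0, -1], [6, x - 6, 4], [5, 0, x - 2]]) + (0)·det([[5, x - 10, -1], [6, -11, 4], [5, -9, x - 2]]) - (-2)·det([[5, x - 10, 0], [6, -11, x - 6], [5, -9, 0]]).

Evaluating gives χ_A(x) = x^4 - 14x^3 + 61x^2 - 84x + 36 = (x - 6)^2(x - 1)^2.

χ_A(x) = (x - 6)^2(x - 1)^2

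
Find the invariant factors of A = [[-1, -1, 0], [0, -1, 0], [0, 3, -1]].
The Jordan structure of A has elementary divisors (x + 1)^2, (x + 1). Arranging the block sizes at each eigenvalue in decreasing order and taking row products gives the invariant factors.

Invariant factors (smallest first, each dividing the next): x + 1, (x + 1)^2.

Check: the last factor (x + 1)^2 is the minimal polynomial, and the product (x + 1)^3 is the characteristic polynomial.

x + 1, (x + 1)^2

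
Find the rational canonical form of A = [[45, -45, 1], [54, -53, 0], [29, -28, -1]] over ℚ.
The invariant factors of A (the non-unit diagonal entries of the Smith normal form of xI - A over ℚ[x]) are (x + 2)^2(x + 5), each dividing the next. The characteristic polynomial is their product, (x + 2)^2(x + 5).

The rational canonical form is the block-diagonal matrix of companion matrices C(f_i):
R = [[0, 0, -20], [1, 0, -24], [0, 1, -9]].

R = [[0, 0, -20], [1, 0, -24], [0, 1, -9]]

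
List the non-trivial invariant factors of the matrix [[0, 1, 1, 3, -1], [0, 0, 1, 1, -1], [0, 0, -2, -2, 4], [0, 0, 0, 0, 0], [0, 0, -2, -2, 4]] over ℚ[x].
x, x^3(x - 2)

The Jordan structure of A has elementary divisors x^3, x, (x - 2). Arranging the block sizes at each eigenvalue in decreasing order and taking row products gives the invariant factors.

Invariant factors (smallest first, each dividing the next): x, x^3(x - 2).

Check: the last factor x^3(x - 2) is the minimal polynomial, and the product x^4(x - 2) is the characteristic polynomial.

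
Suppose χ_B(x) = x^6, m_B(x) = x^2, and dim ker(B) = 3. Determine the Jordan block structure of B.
λ = 0: algebraic multiplicity 6 (exponent in χ_B), largest block size 2 (exponent in m_B), 3 blocks (geometric multiplicity). These force block sizes [2, 2, 2].

Jordan blocks: (0, 2), (0, 2), (0, 2)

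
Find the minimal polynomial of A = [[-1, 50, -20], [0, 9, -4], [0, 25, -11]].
m_A(x) = (x + 1)^2

The characteristic polynomial factors as (x + 1)^3. The minimal polynomial is ∏(x - λ)^{k_λ} where k_λ is the size of the largest Jordan block at λ.

For λ = -1: rank(A + I) = 1, and the largest Jordan block has size 2 (the smallest k with rank((A + I)^k) = rank((A + I)^(k+1))).

So m_A(x) = (x + 1)^2.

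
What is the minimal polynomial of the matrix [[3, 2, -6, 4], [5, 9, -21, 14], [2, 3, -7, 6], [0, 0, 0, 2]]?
The characteristic polynomial factors as (x - 2)^3(x - 1). The minimal polynomial is ∏(x - λ)^{k_λ} where k_λ is the size of the largest Jordan block at λ.

For λ = 1: rank(A - I) = 3, and the largest Jordan block has size 1 (the smallest k with rank((A - I)^k) = rank((A - I)^(k+1))).
For λ = 2: rank(A - 2I) = 2, and the largest Jordan block has size 2 (the smallest k with rank((A - 2I)^k) = rank((A - 2I)^(k+1))).

So m_A(x) = (x - 2)^2(x - 1).

m_A(x) = (x - 2)^2(x - 1)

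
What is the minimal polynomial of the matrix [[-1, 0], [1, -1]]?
m_A(x) = (x + 1)^2

The characteristic polynomial factors as (x + 1)^2. The minimal polynomial is ∏(x - λ)^{k_λ} where k_λ is the size of the largest Jordan block at λ.

For λ = -1: rank(A + I) = 1, and the largest Jordan block has size 2 (the smallest k with rank((A + I)^k) = rank((A + I)^(k+1))).

So m_A(x) = (x + 1)^2.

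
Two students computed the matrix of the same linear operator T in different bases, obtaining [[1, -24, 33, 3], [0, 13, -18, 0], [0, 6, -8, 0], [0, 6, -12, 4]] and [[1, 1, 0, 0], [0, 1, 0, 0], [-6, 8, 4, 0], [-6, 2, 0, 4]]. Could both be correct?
No.

Both have characteristic polynomial (x - 4)^2(x - 1)^2, but the minimal polynomial of A is (x - 4)(x - 1) while the minimal polynomial of B is (x - 4)(x - 1)^2. The minimal polynomial is a similarity invariant, so A and B are not similar.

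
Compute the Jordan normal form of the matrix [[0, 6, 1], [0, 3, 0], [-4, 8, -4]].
J = [[-2, 1, 0], [0, -2, 0], [0, 0, 3]]

The characteristic polynomial is det(xI - A) = (x - 3)(x + 2)^2, so the eigenvalues are -2 (algebraic multiplicity 2), 3 (algebraic multiplicity 1).

For λ = -2: rank(A + 2I) = 2, rank((A + 2I)^2) = 1. The eigenspace has dimension 3 - 2 = 1, so there is 1 Jordan block; the rank sequence gives block sizes [2].

For λ = 3: algebraic multiplicity 1 gives one 1×1 block.

Assembling the blocks gives the Jordan form J above.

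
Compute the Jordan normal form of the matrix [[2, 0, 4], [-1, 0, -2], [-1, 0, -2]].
The characteristic polynomial is det(xI - A) = x^3, so the eigenvalues are 0 (algebraic multiplicity 3).

For λ = 0: rank(A) = 1, rank(A^2) = 0. The eigenspace has dimension 3 - 1 = 2, so there are 2 Jordan blocks; the rank sequence gives block sizes [2, 1].

Assembling the blocks gives the Jordan form J above.

J = [[0, 1, 0], [0, 0, 0], [0, 0, 0]]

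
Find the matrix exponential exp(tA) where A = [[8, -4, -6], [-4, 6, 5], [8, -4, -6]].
e^{tA} = [[2*e^{4*t} - 1, -4*t*e^{4*t}, -2*t*e^{4*t} - e^{4*t} + 1], [1 - e^{4*t}, (2*t + 1)*e^{4*t}, t*e^{4*t} + e^{4*t} - 1], [2*e^{4*t} - 2, -4*t*e^{4*t}, -2*t*e^{4*t} - e^{4*t} + 2]]

A has Jordan form J = [[0, 0, 0], [0, 4, 1], [0, 0, 4]] with A = PJP^{-1}, so e^{tA} = P e^{tJ} P^{-1}.

For a Jordan block J_k(λ), e^{tJ_k(λ)} = e^{λt} · (I + tN + t^2 N^2/2! + ... + t^{k-1} N^{k-1}/(k-1)!) where N is the nilpotent superdiagonal part.

Assembling the blocks and conjugating back gives the entries of e^{tA} as shown above.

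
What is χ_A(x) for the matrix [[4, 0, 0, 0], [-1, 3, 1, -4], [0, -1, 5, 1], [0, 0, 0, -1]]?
xI - A = [[x - 4, 0, 0, 0], [1, x - 3, -1, 4], [0, 1, x - 5, -1], [0, 0, 0, x + 1]].

Expanding det(xI - A) along the first row:
det(xI - A) = + (x - 4)·det([[x - 3, -1, 4], [1, x - 5, -1], [0, 0, x + 1]]) - (0)·det([[1, -1, 4], [0, x - 5, -1], [0, 0, x + 1]]) + (0)·det([[1, x - 3, 4], [0, 1, -1], [0, 0, x + 1]]) - (0)·det([[1, x - 3, -1], [0, 1, x - 5], [0, 0, 0]]).

Evaluating gives χ_A(x) = x^4 - 11x^3 + 36x^2 - 16x - 64 = (x - 4)^3(x + 1).

χ_A(x) = (x - 4)^3(x + 1)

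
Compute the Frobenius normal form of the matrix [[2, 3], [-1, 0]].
The invariant factors of A (the non-unit diagonal entries of the Smith normal form of xI - A over ℚ[x]) are x^2 - 2x + 3, each dividing the next. The characteristic polynomial is their product, x^2 - 2x + 3.

The rational canonical form is the block-diagonal matrix of companion matrices C(f_i):
R = [[0, -3], [1, 2]].

Note the characteristic polynomial does not split into linear factors over ℚ, so A has no Jordan form over ℚ; the rational canonical form exists over any field.

R = [[0, -3], [1, 2]]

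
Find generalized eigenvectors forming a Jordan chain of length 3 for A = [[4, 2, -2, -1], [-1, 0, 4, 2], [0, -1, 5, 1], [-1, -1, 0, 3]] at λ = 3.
We seek v_1 ∈ ker((A - 3I)^3) \ ker((A - 3I)^2), then set v_{i+1} = (A - 3I) v_i.

One such chain is v_1 = [[0, 0, 1, -1]]^T, v_2 = [[-1, 2, 1, 0]]^T, v_3 = [[1, -1, 0, -1]]^T. Check: (A - 3I) v_3 = [[0, 0, 0, 0]]^T = 0.

v_1 = [[0, 0, 1, -1]]^T, v_2 = [[-1, 2, 1, 0]]^T, v_3 = [[1, -1, 0, -1]]^T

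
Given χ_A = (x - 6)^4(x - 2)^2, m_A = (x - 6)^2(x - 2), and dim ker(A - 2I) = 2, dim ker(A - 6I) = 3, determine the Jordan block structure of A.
λ = 2: algebraic multiplicity 2 (exponent in χ_A), largest block size 1 (exponent in m_A), 2 blocks (geometric multiplicity). These force block sizes [1, 1].
λ = 6: algebraic multiplicity 4 (exponent in χ_A), largest block size 2 (exponent in m_A), 3 blocks (geometric multiplicity). These force block sizes [2, 1, 1].

Jordan blocks: (2, 1), (2, 1), (6, 2), (6, 1), (6, 1)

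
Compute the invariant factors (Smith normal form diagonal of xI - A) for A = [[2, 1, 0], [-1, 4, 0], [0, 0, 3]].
x - 3, (x - 3)^2

The Jordan structure of A has elementary divisors (x - 3)^2, (x - 3). Arranging the block sizes at each eigenvalue in decreasing order and taking row products gives the invariant factors.

Invariant factors (smallest first, each dividing the next): x - 3, (x - 3)^2.

Check: the last factor (x - 3)^2 is the minimal polynomial, and the product (x - 3)^3 is the characteristic polynomial.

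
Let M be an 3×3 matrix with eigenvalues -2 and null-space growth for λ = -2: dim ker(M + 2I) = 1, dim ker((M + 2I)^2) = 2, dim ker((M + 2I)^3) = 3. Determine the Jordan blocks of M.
λ = -2: successive nullity increments [1, 1, 1] count blocks of size ≥ k; block sizes are [3].

Jordan blocks: (-2, 3)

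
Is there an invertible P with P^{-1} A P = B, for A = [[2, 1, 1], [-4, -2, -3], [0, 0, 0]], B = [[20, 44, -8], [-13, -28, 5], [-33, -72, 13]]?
trace(A) = 0 but trace(B) = 5. The trace is a similarity invariant, so A and B are not similar.

No.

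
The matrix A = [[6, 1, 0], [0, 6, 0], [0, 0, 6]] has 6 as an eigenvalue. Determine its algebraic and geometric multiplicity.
algebraic multiplicity 3, geometric multiplicity 2

The characteristic polynomial is (x - 6)^3, so the factor x - 6 appears with exponent 3: the algebraic multiplicity is 3.

rank(A - 6I) = 1, so the eigenspace has dimension 3 - 1 = 2: the geometric multiplicity is 2.

Since 2 < 3, A is not diagonalizable.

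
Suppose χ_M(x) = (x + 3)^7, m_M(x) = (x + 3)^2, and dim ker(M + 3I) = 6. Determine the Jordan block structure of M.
λ = -3: algebraic multiplicity 7 (exponent in χ_M), largest block size 2 (exponent in m_M), 6 blocks (geometric multiplicity). These force block sizes [2, 1, 1, 1, 1, 1].

Jordan blocks: (-3, 2), (-3, 1), (-3, 1), (-3, 1), (-3, 1), (-3, 1)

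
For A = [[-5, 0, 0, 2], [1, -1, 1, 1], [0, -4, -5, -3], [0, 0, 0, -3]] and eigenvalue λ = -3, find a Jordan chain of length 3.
v_1 = [[1, 0, -2, 1]]^T, v_2 = [[0, 0, 1, 0]]^T, v_3 = [[0, 1, -2, 0]]^T

We seek v_1 ∈ ker((A + 3I)^3) \ ker((A + 3I)^2), then set v_{i+1} = (A + 3I) v_i.

One such chain is v_1 = [[1, 0, -2, 1]]^T, v_2 = [[0, 0, 1, 0]]^T, v_3 = [[0, 1, -2, 0]]^T. Check: (A + 3I) v_3 = [[0, 0, 0, 0]]^T = 0.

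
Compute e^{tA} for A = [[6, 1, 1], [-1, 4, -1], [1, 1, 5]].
e^{tA} = [[(t^2/2 + t + 1)*e^{5*t}, t*(t + 2)*e^{5*t}/2, t*e^{5*t}], [t*(-t - 2)*e^{5*t}/2, (-t^2/2 - t + 1)*e^{5*t}, -t*e^{5*t}], [t*e^{5*t}, t*e^{5*t}, e^{5*t}]]

A has Jordan form J = [[5, 1, 0], [0, 5, 1], [0, 0, 5]] with A = PJP^{-1}, so e^{tA} = P e^{tJ} P^{-1}.

For a Jordan block J_k(λ), e^{tJ_k(λ)} = e^{λt} · (I + tN + t^2 N^2/2! + ... + t^{k-1} N^{k-1}/(k-1)!) where N is the nilpotent superdiagonal part.

Assembling the blocks and conjugating back gives the entries of e^{tA} as shown above.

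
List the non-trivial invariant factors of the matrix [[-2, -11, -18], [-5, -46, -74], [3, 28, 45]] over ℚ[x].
(x + 1)^3

The Jordan structure of A has elementary divisors (x + 1)^3. Arranging the block sizes at each eigenvalue in decreasing order and taking row products gives the invariant factors.

Invariant factors (smallest first, each dividing the next): (x + 1)^3.

Check: the last factor (x + 1)^3 is the minimal polynomial, and the product (x + 1)^3 is the characteristic polynomial.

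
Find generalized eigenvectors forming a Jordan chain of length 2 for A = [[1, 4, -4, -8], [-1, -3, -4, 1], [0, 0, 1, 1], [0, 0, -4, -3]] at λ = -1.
We seek v_1 ∈ ker((A + I)^2) \ ker(A + I), then set v_{i+1} = (A + I) v_i.

One such chain is v_1 = [[-5, 3, 0, 0]]^T, v_2 = [[2, -1, 0, 0]]^T. Check: (A + I) v_2 = [[0, 0, 0, 0]]^T = 0.

v_1 = [[-5, 3, 0, 0]]^T, v_2 = [[2, -1, 0, 0]]^T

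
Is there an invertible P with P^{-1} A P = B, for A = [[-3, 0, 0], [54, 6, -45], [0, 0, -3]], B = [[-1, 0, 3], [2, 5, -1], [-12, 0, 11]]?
No.

trace(A) = 0 but trace(B) = 15. The trace is a similarity invariant, so A and B are not similar.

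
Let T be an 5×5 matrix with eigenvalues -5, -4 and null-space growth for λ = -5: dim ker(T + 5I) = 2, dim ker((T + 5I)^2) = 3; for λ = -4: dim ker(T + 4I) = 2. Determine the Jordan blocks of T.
Jordan blocks: (-5, 2), (-5, 1), (-4, 1), (-4, 1)

λ = -5: successive nullity increments [2, 1] count blocks of size ≥ k; block sizes are [2, 1].
λ = -4: successive nullity increments [2] count blocks of size ≥ k; block sizes are [1, 1].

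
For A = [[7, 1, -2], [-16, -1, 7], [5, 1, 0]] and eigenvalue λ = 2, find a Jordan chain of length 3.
We seek v_1 ∈ ker((A - 2I)^3) \ ker((A - 2I)^2), then set v_{i+1} = (A - 2I) v_i.

One such chain is v_1 = [[0, 2, 1]]^T, v_2 = [[0, 1, 0]]^T, v_3 = [[1, -3, 1]]^T. Check: (A - 2I) v_3 = [[0, 0, 0]]^T = 0.

v_1 = [[0, 2, 1]]^T, v_2 = [[0, 1, 0]]^T, v_3 = [[1, -3, 1]]^T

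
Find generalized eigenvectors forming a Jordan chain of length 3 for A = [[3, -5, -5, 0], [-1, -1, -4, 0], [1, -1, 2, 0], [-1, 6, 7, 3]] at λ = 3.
v_1 = [[1, 0, 0, 0]]^T, v_2 = [[0, -1, 1, -1]]^T, v_3 = [[0, 0, 0, 1]]^T

We seek v_1 ∈ ker((A - 3I)^3) \ ker((A - 3I)^2), then set v_{i+1} = (A - 3I) v_i.

One such chain is v_1 = [[1, 0, 0, 0]]^T, v_2 = [[0, -1, 1, -1]]^T, v_3 = [[0, 0, 0, 1]]^T. Check: (A - 3I) v_3 = [[0, 0, 0, 0]]^T = 0.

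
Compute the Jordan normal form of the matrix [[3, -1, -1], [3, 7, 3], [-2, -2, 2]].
The characteristic polynomial is det(xI - A) = (x - 4)^3, so the eigenvalues are 4 (algebraic multiplicity 3).

For λ = 4: rank(A - 4I) = 1, rank((A - 4I)^2) = 0. The eigenspace has dimension 3 - 1 = 2, so there are 2 Jordan blocks; the rank sequence gives block sizes [2, 1].

Assembling the blocks gives the Jordan form J above.

J = [[4, 1, 0], [0, 4, 0], [0, 0, 4]]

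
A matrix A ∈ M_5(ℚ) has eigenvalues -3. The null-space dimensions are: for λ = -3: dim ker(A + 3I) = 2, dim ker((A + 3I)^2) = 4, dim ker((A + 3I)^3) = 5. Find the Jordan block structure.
λ = -3: successive nullity increments [2, 2, 1] count blocks of size ≥ k; block sizes are [3, 2].

Jordan blocks: (-3, 3), (-3, 2)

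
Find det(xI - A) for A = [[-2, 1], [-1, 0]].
xI - A = [[x + 2, -1], [1, x]].

Expanding det(xI - A) along the first row:
det(xI - A) = + (x + 2)·det([[x]]) - (-1)·det([[1]]).

Evaluating gives χ_A(x) = x^2 + 2x + 1 = (x + 1)^2.

χ_A(x) = (x + 1)^2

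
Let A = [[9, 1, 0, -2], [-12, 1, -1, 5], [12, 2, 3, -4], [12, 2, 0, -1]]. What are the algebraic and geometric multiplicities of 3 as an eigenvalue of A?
The characteristic polynomial is (x - 3)^4, so the factor x - 3 appears with exponent 4: the algebraic multiplicity is 4.

rank(A - 3I) = 2, so the eigenspace has dimension 4 - 2 = 2: the geometric multiplicity is 2.

Since 2 < 4, A is not diagonalizable.

algebraic multiplicity 4, geometric multiplicity 2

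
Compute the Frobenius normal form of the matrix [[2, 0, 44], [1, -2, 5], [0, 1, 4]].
The invariant factors of A (the non-unit diagonal entries of the Smith normal form of xI - A over ℚ[x]) are (x - 6)(x^2 + 2x + 3), each dividing the next. The characteristic polynomial is their product, (x - 6)(x^2 + 2x + 3).

The rational canonical form is the block-diagonal matrix of companion matrices C(f_i):
R = [[0, 0, 18], [1, 0, 9], [0, 1, 4]].

Note the characteristic polynomial does not split into linear factors over ℚ, so A has no Jordan form over ℚ; the rational canonical form exists over any field.

R = [[0, 0, 18], [1, 0, 9], [0, 1, 4]]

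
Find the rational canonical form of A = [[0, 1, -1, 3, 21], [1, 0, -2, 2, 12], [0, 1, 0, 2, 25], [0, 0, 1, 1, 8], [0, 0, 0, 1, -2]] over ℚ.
The invariant factors of A (the non-unit diagonal entries of the Smith normal form of xI - A over ℚ[x]) are (x - 4)(x + 1)^3(x + 2), each dividing the next. The characteristic polynomial is their product, (x - 4)(x + 1)^3(x + 2).

The rational canonical form is the block-diagonal matrix of companion matrices C(f_i):
R = [[0, 0, 0, 0, 8], [1, 0, 0, 0, 26], [0, 1, 0, 0, 29], [0, 0, 1, 0, 11], [0, 0, 0, 1, -1]].

R = [[0, 0, 0, 0, 8], [1, 0, 0, 0, 26], [0, 1, 0, 0, 29], [0, 0, 1, 0, 11], [0, 0, 0, 1, -1]]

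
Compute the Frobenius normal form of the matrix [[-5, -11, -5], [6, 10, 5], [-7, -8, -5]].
R = [[0, 0, -5], [1, 0, 4], [0, 1, 0]]

The invariant factors of A (the non-unit diagonal entries of the Smith normal form of xI - A over ℚ[x]) are x^3 - 4x + 5, each dividing the next. The characteristic polynomial is their product, x^3 - 4x + 5.

The rational canonical form is the block-diagonal matrix of companion matrices C(f_i):
R = [[0, 0, -5], [1, 0, 4], [0, 1, 0]].

Note the characteristic polynomial does not split into linear factors over ℚ, so A has no Jordan form over ℚ; the rational canonical form exists over any field.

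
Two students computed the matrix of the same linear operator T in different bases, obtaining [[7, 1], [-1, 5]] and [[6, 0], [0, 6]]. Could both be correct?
No.

Both have characteristic polynomial (x - 6)^2, but the minimal polynomial of A is (x - 6)^2 while the minimal polynomial of B is x - 6. The minimal polynomial is a similarity invariant, so A and B are not similar.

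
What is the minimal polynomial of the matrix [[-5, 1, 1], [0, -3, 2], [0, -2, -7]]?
m_A(x) = (x + 5)^2

The characteristic polynomial factors as (x + 5)^3. The minimal polynomial is ∏(x - λ)^{k_λ} where k_λ is the size of the largest Jordan block at λ.

For λ = -5: rank(A + 5I) = 1, and the largest Jordan block has size 2 (the smallest k with rank((A + 5I)^k) = rank((A + 5I)^(k+1))).

So m_A(x) = (x + 5)^2.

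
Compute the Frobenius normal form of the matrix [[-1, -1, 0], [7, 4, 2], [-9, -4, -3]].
The invariant factors of A (the non-unit diagonal entries of the Smith normal form of xI - A over ℚ[x]) are x^3 + 2x - 1, each dividing the next. The characteristic polynomial is their product, x^3 + 2x - 1.

The rational canonical form is the block-diagonal matrix of companion matrices C(f_i):
R = [[0, 0, 1], [1, 0, -2], [0, 1, 0]].

Note the characteristic polynomial does not split into linear factors over ℚ, so A has no Jordan form over ℚ; the rational canonical form exists over any field.

R = [[0, 0, 1], [1, 0, -2], [0, 1, 0]]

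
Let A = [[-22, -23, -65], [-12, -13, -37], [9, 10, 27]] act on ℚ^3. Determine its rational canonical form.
The invariant factors of A (the non-unit diagonal entries of the Smith normal form of xI - A over ℚ[x]) are (x + 2)^2(x + 4), each dividing the next. The characteristic polynomial is their product, (x + 2)^2(x + 4).

The rational canonical form is the block-diagonal matrix of companion matrices C(f_i):
R = [[0, 0, -16], [1, 0, -20], [0, 1, -8]].

R = [[0, 0, -16], [1, 0, -20], [0, 1, -8]]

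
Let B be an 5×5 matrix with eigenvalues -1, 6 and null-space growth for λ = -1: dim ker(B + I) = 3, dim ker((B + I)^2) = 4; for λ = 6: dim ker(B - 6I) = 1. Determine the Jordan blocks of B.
λ = -1: successive nullity increments [3, 1] count blocks of size ≥ k; block sizes are [2, 1, 1].
λ = 6: successive nullity increments [1] count blocks of size ≥ k; block sizes are [1].

Jordan blocks: (-1, 2), (-1, 1), (-1, 1), (6, 1)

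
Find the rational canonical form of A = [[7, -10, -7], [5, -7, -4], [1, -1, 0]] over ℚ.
The invariant factors of A (the non-unit diagonal entries of the Smith normal form of xI - A over ℚ[x]) are x^3 + 4x + 2, each dividing the next. The characteristic polynomial is their product, x^3 + 4x + 2.

The rational canonical form is the block-diagonal matrix of companion matrices C(f_i):
R = [[0, 0, -2], [1, 0, -4], [0, 1, 0]].

Note the characteristic polynomial does not split into linear factors over ℚ, so A has no Jordan form over ℚ; the rational canonical form exists over any field.

R = [[0, 0, -2], [1, 0, -4], [0, 1, 0]]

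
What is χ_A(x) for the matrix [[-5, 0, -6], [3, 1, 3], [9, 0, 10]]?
xI - A = [[x + 5, 0, 6], [-3, x - 1, -3], [-9, 0, x - 10]].

Expanding det(xI - A) along the first row:
det(xI - A) = + (x + 5)·det([[x - 1, -3], [0, x - 10]]) - (0)·det([[-3, -3], [-9, x - 10]]) + (6)·det([[-3, x - 1], [-9, 0]]).

Evaluating gives χ_A(x) = x^3 - 6x^2 + 9x - 4 = (x - 4)(x - 1)^2.

χ_A(x) = (x - 4)(x - 1)^2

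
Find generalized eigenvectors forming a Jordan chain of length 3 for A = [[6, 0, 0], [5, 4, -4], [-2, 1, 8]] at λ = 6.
We seek v_1 ∈ ker((A - 6I)^3) \ ker((A - 6I)^2), then set v_{i+1} = (A - 6I) v_i.

One such chain is v_1 = [[1, 2, -1]]^T, v_2 = [[0, 5, -2]]^T, v_3 = [[0, -2, 1]]^T. Check: (A - 6I) v_3 = [[0, 0, 0]]^T = 0.

v_1 = [[1, 2, -1]]^T, v_2 = [[0, 5, -2]]^T, v_3 = [[0, -2, 1]]^T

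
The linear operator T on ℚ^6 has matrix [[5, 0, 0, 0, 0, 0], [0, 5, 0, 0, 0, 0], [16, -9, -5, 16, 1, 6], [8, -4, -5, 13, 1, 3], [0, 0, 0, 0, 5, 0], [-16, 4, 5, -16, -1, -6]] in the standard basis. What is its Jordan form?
J = [[-3, 0, 0, 0, 0, 0], [0, 0, 0, 0, 0, 0], [0, 0, 5, 1, 0, 0], [0, 0, 0, 5, 0, 0], [0, 0, 0, 0, 5, 0], [0, 0, 0, 0, 0, 5]]

The characteristic polynomial is det(xI - A) = x(x - 5)^4(x + 3), so the eigenvalues are -3 (algebraic multiplicity 1), 0 (algebraic multiplicity 1), 5 (algebraic multiplicity 4).

For λ = -3: algebraic multiplicity 1 gives one 1×1 block.

For λ = 0: algebraic multiplicity 1 gives one 1×1 block.

For λ = 5: rank(A - 5I) = 3, rank((A - 5I)^2) = 2. The eigenspace has dimension 6 - 3 = 3, so there are 3 Jordan blocks; the rank sequence gives block sizes [2, 1, 1].

Assembling the blocks gives the Jordan form J above.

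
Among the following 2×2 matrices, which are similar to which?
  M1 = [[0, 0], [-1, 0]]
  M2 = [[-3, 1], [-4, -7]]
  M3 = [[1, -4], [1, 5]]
Characteristic polynomials: χ_{M1} = x^2, χ_{M2} = (x + 5)^2, χ_{M3} = (x - 3)^2.

{M1}: invariant factors x^2.

{M2}: invariant factors (x + 5)^2.

{M3}: invariant factors (x - 3)^2.

Matrices are similar if and only if their invariant-factor lists agree; the partition into similarity classes is {M1}, {M2}, {M3}.

3 classes: {M1}, {M2}, {M3}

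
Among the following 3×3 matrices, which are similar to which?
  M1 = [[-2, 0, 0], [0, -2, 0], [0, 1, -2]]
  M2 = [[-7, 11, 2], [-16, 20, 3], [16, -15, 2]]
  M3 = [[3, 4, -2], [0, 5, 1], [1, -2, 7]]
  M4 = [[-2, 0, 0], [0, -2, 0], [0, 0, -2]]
Characteristic polynomials: χ_{M1} = (x + 2)^3, χ_{M2} = (x - 5)^3, χ_{M3} = (x - 5)^3, χ_{M4} = (x + 2)^3.

{M1}: invariant factors x + 2, (x + 2)^2.

{M2, M3}: invariant factors (x - 5)^3.

{M4}: invariant factors x + 2, x + 2, x + 2.

Matrices are similar if and only if their invariant-factor lists agree; the partition into similarity classes is {M1}, {M2, M3}, {M4}.

3 classes: {M1}, {M2, M3}, {M4}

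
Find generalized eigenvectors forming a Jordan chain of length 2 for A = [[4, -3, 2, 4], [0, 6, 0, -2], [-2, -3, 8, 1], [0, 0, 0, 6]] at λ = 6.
v_1 = [[-2, 1, 0, 0]]^T, v_2 = [[1, 0, 1, 0]]^T

We seek v_1 ∈ ker((A - 6I)^2) \ ker(A - 6I), then set v_{i+1} = (A - 6I) v_i.

One such chain is v_1 = [[-2, 1, 0, 0]]^T, v_2 = [[1, 0, 1, 0]]^T. Check: (A - 6I) v_2 = [[0, 0, 0, 0]]^T = 0.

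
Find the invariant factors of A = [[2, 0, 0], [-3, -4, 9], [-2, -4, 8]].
x - 2, (x - 2)^2

The Jordan structure of A has elementary divisors (x - 2)^2, (x - 2). Arranging the block sizes at each eigenvalue in decreasing order and taking row products gives the invariant factors.

Invariant factors (smallest first, each dividing the next): x - 2, (x - 2)^2.

Check: the last factor (x - 2)^2 is the minimal polynomial, and the product (x - 2)^3 is the characteristic polynomial.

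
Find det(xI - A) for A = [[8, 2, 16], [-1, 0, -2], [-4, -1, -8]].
xI - A = [[x - 8, -2, -16], [1, x, 2], [4, 1, x + 8]].

Expanding det(xI - A) along the first row:
det(xI - A) = + (x - 8)·det([[x, 2], [1, x + 8]]) - (-2)·det([[1, 2], [4, x + 8]]) + (-16)·det([[1, x], [4, 1]]).

Evaluating gives χ_A(x) = x^3.

χ_A(x) = x^3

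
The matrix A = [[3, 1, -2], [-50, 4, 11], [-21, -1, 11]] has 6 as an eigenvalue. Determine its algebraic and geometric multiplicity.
The characteristic polynomial is (x - 6)^3, so the factor x - 6 appears with exponent 3: the algebraic multiplicity is 3.

rank(A - 6I) = 2, so the eigenspace has dimension 3 - 2 = 1: the geometric multiplicity is 1.

Since 1 < 3, A is not diagonalizable.

algebraic multiplicity 3, geometric multiplicity 1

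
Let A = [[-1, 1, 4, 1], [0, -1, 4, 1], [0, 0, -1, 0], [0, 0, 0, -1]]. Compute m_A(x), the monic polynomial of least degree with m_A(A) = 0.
m_A(x) = (x + 1)^3

The characteristic polynomial factors as (x + 1)^4. The minimal polynomial is ∏(x - λ)^{k_λ} where k_λ is the size of the largest Jordan block at λ.

For λ = -1: rank(A + I) = 2, and the largest Jordan block has size 3 (the smallest k with rank((A + I)^k) = rank((A + I)^(k+1))).

So m_A(x) = (x + 1)^3.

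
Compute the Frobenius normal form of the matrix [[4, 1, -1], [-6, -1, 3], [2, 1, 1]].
R = [[2, 0, 0], [0, 0, 0], [0, 1, 2]]

The invariant factors of A (the non-unit diagonal entries of the Smith normal form of xI - A over ℚ[x]) are x - 2, x(x - 2), each dividing the next. The characteristic polynomial is their product, x(x - 2)^2.

The rational canonical form is the block-diagonal matrix of companion matrices C(f_i):
R = [[2, 0, 0], [0, 0, 0], [0, 1, 2]].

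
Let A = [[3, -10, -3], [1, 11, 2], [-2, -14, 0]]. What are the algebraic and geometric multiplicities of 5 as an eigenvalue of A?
The characteristic polynomial is (x - 5)^2(x - 4), so the factor x - 5 appears with exponent 2: the algebraic multiplicity is 2.

rank(A - 5I) = 2, so the eigenspace has dimension 3 - 2 = 1: the geometric multiplicity is 1.

Since 1 < 2, A is not diagonalizable.

algebraic multiplicity 2, geometric multiplicity 1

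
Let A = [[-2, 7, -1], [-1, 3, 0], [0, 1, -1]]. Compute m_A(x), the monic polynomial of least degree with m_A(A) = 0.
m_A(x) = x^3

The characteristic polynomial factors as x^3. The minimal polynomial is ∏(x - λ)^{k_λ} where k_λ is the size of the largest Jordan block at λ.

For λ = 0: rank(A) = 2, and the largest Jordan block has size 3 (the smallest k with rank(A^k) = rank(A^(k+1))).

So m_A(x) = x^3.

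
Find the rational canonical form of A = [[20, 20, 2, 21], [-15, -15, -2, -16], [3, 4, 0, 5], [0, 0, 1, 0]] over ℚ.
The invariant factors of A (the non-unit diagonal entries of the Smith normal form of xI - A over ℚ[x]) are (x - 5)(x^3 - 3x + 1), each dividing the next. The characteristic polynomial is their product, (x - 5)(x^3 - 3x + 1).

The rational canonical form is the block-diagonal matrix of companion matrices C(f_i):
R = [[0, 0, 0, 5], [1, 0, 0, -16], [0, 1, 0, 3], [0, 0, 1, 5]].

Note the characteristic polynomial does not split into linear factors over ℚ, so A has no Jordan form over ℚ; the rational canonical form exists over any field.

R = [[0, 0, 0, 5], [1, 0, 0, -16], [0, 1, 0, 3], [0, 0, 1, 5]]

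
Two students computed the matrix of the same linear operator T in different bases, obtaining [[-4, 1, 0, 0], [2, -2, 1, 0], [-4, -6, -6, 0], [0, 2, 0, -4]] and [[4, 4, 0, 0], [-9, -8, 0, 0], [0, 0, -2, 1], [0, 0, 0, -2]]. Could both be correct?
No.

trace(A) = -16 but trace(B) = -8. The trace is a similarity invariant, so A and B are not similar.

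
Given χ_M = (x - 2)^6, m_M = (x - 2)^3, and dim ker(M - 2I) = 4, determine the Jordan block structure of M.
Jordan blocks: (2, 3), (2, 1), (2, 1), (2, 1)

λ = 2: algebraic multiplicity 6 (exponent in χ_M), largest block size 3 (exponent in m_M), 4 blocks (geometric multiplicity). These force block sizes [3, 1, 1, 1].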